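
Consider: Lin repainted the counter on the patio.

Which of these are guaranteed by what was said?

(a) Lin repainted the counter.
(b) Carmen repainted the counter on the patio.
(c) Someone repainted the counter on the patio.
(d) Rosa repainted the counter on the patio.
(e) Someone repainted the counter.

(a), (c), (e)

(a) Entailed — every conjunct here is already in the original repainting event.
(b) Not entailed — the passage has Lin repainting the counter, not Carmen.
(c) Entailed — the original entails any weakening of itself; this just generalizes the agent.
(d) Not entailed — the passage has Lin repainting the counter, not Rosa.
(e) Entailed — the original entails any weakening of itself; this just drops 'on the patio' and generalizes the agent.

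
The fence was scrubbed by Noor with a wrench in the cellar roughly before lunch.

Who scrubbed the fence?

'Noor' marks the agent of the scrubbing event.

Noor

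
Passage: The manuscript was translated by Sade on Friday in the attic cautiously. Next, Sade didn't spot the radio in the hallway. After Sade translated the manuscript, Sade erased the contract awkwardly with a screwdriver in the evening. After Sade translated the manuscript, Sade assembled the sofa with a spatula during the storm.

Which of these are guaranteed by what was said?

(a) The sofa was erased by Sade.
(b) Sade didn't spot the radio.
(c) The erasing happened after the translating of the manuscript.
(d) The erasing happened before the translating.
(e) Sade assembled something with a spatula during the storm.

(c), (e)

(a) Not entailed — Sade erased the contract, not the sofa; the sofa belongs to the assembling event.
(b) Not entailed — dropping 'in the hallway' under negation is not valid — the original leaves open that Sade spotted the radio some other way.
(c) Entailed — the narrative places the translating before the erasing.
(d) Not entailed — the narrative places the translating before the erasing, not after.
(e) Entailed — the original entails any weakening of itself; this just generalizes the patient.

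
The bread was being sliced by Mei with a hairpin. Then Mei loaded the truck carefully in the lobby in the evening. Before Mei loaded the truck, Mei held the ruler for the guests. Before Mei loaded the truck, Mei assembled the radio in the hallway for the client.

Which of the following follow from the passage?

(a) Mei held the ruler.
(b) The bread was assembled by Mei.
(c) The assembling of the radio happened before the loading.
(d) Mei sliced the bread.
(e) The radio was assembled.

(a) Entailed — the original entails any weakening of itself; this just drops 'for the guests'.
(b) Not entailed — Mei assembled the radio, not the bread; the bread belongs to the slicing event.
(c) Entailed — the narrative places the assembling before the loading.
(d) Not entailed — 'was slicing' is progressive on an accomplishment; it does not entail the completed 'sliced'.
(e) Entailed — the original entails any weakening of itself; this just drops 'for the client', 'in the hallway' and generalizes the agent.

(a), (c), (e)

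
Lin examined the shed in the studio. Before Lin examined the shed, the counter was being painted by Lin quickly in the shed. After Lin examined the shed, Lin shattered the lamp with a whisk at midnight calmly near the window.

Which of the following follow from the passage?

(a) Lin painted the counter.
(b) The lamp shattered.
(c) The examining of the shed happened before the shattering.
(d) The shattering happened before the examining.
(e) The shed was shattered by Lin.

(b), (c)

(a) Not entailed — 'was painting' is progressive on an accomplishment; it does not entail the completed 'painted'.
(b) Entailed — 'Lin shattered the lamp' is causative; it entails the inchoative 'the lamp shattered'.
(c) Entailed — the narrative places the examining before the shattering.
(d) Not entailed — the narrative places the examining before the shattering, not after.
(e) Not entailed — Lin shattered the lamp, not the shed; the shed belongs to the examining event.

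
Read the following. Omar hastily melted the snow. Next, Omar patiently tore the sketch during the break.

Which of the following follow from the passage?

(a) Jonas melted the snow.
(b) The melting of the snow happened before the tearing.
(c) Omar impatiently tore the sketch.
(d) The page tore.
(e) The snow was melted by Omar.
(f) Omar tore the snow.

(a) Not entailed — the passage has Omar melting the snow, not Jonas.
(b) Entailed — the narrative places the melting before the tearing.
(c) Not entailed — 'impatiently' adds a manner not in (and inconsistent with) the original.
(d) Not entailed — the sketch is what tore, not the page.
(e) Entailed — dropping 'hastily' leaves a sub-description the original still satisfies.
(f) Not entailed — Omar tore the sketch, not the snow; the snow belongs to the melting event.

(b), (e)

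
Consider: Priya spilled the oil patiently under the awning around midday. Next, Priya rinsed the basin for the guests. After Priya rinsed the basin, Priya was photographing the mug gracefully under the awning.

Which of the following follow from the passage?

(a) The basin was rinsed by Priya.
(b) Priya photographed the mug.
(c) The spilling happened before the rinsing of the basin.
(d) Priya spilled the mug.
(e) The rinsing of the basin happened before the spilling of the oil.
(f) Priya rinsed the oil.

(a) Entailed — dropping 'for the guests' leaves a sub-description the original still satisfies.
(b) Not entailed — 'was photographing' is progressive on an accomplishment; it does not entail the completed 'photographed'.
(c) Entailed — the narrative places the spilling before the rinsing.
(d) Not entailed — Priya spilled the oil, not the mug; the mug belongs to the photographing event.
(e) Not entailed — the narrative places the spilling before the rinsing, not after.
(f) Not entailed — Priya rinsed the basin, not the oil; the oil belongs to the spilling event.

(a), (c)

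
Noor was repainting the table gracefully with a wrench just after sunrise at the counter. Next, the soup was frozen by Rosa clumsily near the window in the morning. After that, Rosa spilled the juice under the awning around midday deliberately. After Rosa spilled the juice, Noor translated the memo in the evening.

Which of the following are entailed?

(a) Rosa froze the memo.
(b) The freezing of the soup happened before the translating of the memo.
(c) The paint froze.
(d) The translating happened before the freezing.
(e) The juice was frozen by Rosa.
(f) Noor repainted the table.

(a) Not entailed — Rosa froze the soup, not the memo; the memo belongs to the translating event.
(b) Entailed — the narrative places the freezing before the translating.
(c) Not entailed — the soup is what froze, not the paint.
(d) Not entailed — the narrative places the freezing before the translating, not after.
(e) Not entailed — Rosa froze the soup, not the juice; the juice belongs to the spilling event.
(f) Not entailed — 'was repainting' is progressive on an accomplishment; it does not entail the completed 'repainted'.

(b)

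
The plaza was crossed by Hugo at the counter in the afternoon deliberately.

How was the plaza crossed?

'deliberately' marks the manner of the crossing event.

deliberately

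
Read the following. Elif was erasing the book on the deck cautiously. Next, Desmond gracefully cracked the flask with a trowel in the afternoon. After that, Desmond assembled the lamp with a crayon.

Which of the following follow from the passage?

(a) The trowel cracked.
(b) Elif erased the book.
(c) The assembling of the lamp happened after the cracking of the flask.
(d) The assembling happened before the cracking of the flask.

(c)

(a) Not entailed — the flask is what cracked, not the trowel.
(b) Not entailed — 'was erasing' is progressive on an accomplishment; it does not entail the completed 'erased'.
(c) Entailed — the narrative places the cracking before the assembling.
(d) Not entailed — the narrative places the cracking before the assembling, not after.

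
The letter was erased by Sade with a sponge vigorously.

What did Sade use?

a sponge

'with a sponge' marks the instrument of the erasing event.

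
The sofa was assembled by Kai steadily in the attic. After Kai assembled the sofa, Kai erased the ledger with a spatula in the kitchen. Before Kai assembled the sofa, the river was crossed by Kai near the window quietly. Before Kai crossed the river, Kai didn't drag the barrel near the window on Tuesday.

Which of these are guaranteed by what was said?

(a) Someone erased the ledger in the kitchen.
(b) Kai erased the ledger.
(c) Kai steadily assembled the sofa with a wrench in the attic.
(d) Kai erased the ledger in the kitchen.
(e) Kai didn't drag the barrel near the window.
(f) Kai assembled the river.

(a) Entailed — dropping 'with a spatula' and generalizing the agent leaves a sub-description the original still satisfies.
(b) Entailed — dropping 'with a spatula', 'in the kitchen' leaves a sub-description the original still satisfies.
(c) Not entailed — 'with a wrench' adds information not in the original event.
(d) Entailed — this follows by dropping conjuncts from the erasing event's description.
(e) Not entailed — dropping 'on Tuesday' under negation is not valid — the original leaves open that Kai dragged the barrel some other way.
(f) Not entailed — Kai assembled the sofa, not the river; the river belongs to the crossing event.

(a), (b), (d)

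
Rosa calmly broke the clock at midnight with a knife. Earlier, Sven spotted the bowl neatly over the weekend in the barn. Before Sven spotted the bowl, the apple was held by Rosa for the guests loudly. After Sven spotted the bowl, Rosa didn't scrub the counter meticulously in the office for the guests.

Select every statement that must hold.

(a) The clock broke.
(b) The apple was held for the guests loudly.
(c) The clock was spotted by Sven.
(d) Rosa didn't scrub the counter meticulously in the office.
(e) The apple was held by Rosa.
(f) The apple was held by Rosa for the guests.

(a) Entailed — 'Rosa broke the clock' is causative; it entails the inchoative 'the clock broke'.
(b) Entailed — the original entails any weakening of itself; this just generalizes the agent.
(c) Not entailed — Sven spotted the bowl, not the clock; the clock belongs to the breaking event.
(d) Not entailed — dropping 'for the guests' under negation is not valid — the original leaves open that Rosa scrubbed the counter some other way.
(e) Entailed — every conjunct here is already in the original holding event.
(f) Entailed — the original entails any weakening of itself; this just drops 'loudly'.

(a), (b), (e), (f)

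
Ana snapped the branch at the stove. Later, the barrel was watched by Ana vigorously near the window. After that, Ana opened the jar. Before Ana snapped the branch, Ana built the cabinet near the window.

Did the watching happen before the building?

no

The narrative orders the building before the watching.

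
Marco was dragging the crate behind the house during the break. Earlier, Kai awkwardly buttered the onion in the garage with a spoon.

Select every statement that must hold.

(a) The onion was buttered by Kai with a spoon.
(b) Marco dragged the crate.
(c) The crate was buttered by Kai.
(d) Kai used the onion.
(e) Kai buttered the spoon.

(a) Entailed — dropping 'awkwardly', 'in the garage' leaves a sub-description the original still satisfies.
(b) Entailed — 'drag' is an activity; 'was dragging' entails that some dragging happened, so 'dragged' holds.
(c) Not entailed — Kai buttered the onion, not the crate; the crate belongs to the dragging event.
(d) Not entailed — the onion is the patient, not an instrument — Kai used a spoon.
(e) Not entailed — the spoon is the instrument, not what was buttered.

(a), (b)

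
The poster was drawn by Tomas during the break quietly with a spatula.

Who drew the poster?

'Tomas' marks the agent of the drawing event.

Tomas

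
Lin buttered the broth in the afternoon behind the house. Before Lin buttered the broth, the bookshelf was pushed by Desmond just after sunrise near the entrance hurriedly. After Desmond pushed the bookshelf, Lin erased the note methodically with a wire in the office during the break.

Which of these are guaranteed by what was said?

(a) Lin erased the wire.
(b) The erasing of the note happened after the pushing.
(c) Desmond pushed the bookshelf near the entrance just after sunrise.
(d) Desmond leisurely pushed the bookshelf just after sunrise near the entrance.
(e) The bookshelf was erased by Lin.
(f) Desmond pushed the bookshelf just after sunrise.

(b), (c), (f)

(a) Not entailed — the wire is the instrument, not what was erased.
(b) Entailed — the narrative places the pushing before the erasing.
(c) Entailed — this follows by dropping conjuncts from the pushing event's description.
(d) Not entailed — 'leisurely' adds a manner not in (and inconsistent with) the original.
(e) Not entailed — Lin erased the note, not the bookshelf; the bookshelf belongs to the pushing event.
(f) Entailed — dropping 'near the entrance', 'hurriedly' leaves a sub-description the original still satisfies.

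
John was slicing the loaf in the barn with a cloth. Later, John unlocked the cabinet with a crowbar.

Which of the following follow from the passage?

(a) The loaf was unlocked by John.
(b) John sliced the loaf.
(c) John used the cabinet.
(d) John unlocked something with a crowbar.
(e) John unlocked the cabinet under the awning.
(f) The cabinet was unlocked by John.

(d), (f)

(a) Not entailed — John unlocked the cabinet, not the loaf; the loaf belongs to the slicing event.
(b) Not entailed — 'was slicing' is progressive on an accomplishment; it does not entail the completed 'sliced'.
(c) Not entailed — the cabinet is the patient, not an instrument — John used a crowbar.
(d) Entailed — this follows by dropping conjuncts from the unlocking event's description.
(e) Not entailed — 'under the awning' adds information not in the original event.
(f) Entailed — this follows by dropping conjuncts from the unlocking event's description.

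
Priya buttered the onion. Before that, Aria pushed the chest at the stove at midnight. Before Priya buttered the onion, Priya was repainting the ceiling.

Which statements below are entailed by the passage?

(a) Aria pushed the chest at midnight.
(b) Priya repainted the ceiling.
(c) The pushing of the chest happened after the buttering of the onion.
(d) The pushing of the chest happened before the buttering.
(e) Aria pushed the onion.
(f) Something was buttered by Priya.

(a), (d), (f)

(a) Entailed — every conjunct here is already in the original pushing event.
(b) Not entailed — 'was repainting' is progressive on an accomplishment; it does not entail the completed 'repainted'.
(c) Not entailed — the narrative places the pushing before the buttering, not after.
(d) Entailed — the narrative places the pushing before the buttering.
(e) Not entailed — Aria pushed the chest, not the onion; the onion belongs to the buttering event.
(f) Entailed — the original entails any weakening of itself; this just generalizes the patient.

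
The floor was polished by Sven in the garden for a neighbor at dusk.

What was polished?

the floor

'the floor' marks the patient of the polishing event.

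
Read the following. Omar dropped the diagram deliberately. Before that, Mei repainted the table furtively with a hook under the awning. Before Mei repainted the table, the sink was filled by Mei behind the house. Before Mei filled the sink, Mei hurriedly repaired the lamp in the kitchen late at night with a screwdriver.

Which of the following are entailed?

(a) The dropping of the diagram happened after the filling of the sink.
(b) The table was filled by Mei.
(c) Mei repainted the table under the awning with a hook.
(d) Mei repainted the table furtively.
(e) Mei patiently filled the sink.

(a) Entailed — the narrative places the filling before the dropping.
(b) Not entailed — Mei filled the sink, not the table; the table belongs to the repainting event.
(c) Entailed — the original entails any weakening of itself; this just drops 'furtively'.
(d) Entailed — this follows by dropping conjuncts from the repainting event's description.
(e) Not entailed — 'patiently' adds information not in the original event.

(a), (c), (d)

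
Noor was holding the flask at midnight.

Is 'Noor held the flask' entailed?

'hold' is atelic; if Noor was holding the flask, then Noor held the flask (for some time).

yes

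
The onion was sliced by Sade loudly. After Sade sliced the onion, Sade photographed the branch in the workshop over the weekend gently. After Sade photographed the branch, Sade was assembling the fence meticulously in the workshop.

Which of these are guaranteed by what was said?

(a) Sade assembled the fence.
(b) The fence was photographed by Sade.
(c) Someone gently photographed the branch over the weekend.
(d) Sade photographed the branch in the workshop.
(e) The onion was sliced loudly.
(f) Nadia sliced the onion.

(c), (d), (e)

(a) Not entailed — 'was assembling' is progressive on an accomplishment; it does not entail the completed 'assembled'.
(b) Not entailed — Sade photographed the branch, not the fence; the fence belongs to the assembling event.
(c) Entailed — this follows by dropping conjuncts from the photographing event's description.
(d) Entailed — the original entails any weakening of itself; this just drops 'gently', 'over the weekend'.
(e) Entailed — generalizing the agent leaves a sub-description the original still satisfies.
(f) Not entailed — the passage has Sade slicing the onion, not Nadia.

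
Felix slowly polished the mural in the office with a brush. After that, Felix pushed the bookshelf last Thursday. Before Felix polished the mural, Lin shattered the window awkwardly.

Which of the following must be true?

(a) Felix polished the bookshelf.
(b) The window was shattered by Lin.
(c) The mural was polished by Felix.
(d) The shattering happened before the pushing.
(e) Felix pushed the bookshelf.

(b), (c), (d), (e)

(a) Not entailed — Felix polished the mural, not the bookshelf; the bookshelf belongs to the pushing event.
(b) Entailed — every conjunct here is already in the original shattering event.
(c) Entailed — dropping 'slowly', 'in the office', 'with a brush' leaves a sub-description the original still satisfies.
(d) Entailed — the narrative places the shattering before the pushing.
(e) Entailed — the original entails any weakening of itself; this just drops 'last Thursday'.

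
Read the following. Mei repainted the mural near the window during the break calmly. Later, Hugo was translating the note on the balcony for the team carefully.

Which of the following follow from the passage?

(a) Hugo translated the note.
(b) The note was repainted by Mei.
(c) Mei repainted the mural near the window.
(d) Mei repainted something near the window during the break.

(c), (d)

(a) Not entailed — 'was translating' is progressive on an accomplishment; it does not entail the completed 'translated'.
(b) Not entailed — Mei repainted the mural, not the note; the note belongs to the translating event.
(c) Entailed — dropping 'calmly', 'during the break' leaves a sub-description the original still satisfies.
(d) Entailed — the original entails any weakening of itself; this just drops 'calmly' and generalizes the patient.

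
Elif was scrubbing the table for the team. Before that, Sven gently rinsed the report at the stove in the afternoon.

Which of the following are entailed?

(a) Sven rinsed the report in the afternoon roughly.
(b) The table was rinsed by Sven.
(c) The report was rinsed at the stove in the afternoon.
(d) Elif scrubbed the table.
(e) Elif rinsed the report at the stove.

(a) Not entailed — 'roughly' adds a manner not in (and inconsistent with) the original.
(b) Not entailed — Sven rinsed the report, not the table; the table belongs to the scrubbing event.
(c) Entailed — the original entails any weakening of itself; this just drops 'gently' and generalizes the agent.
(d) Entailed — 'scrub' is an activity; 'was scrubbing' entails that some scrubbing happened, so 'scrubbed' holds.
(e) Not entailed — the passage has Sven rinsing the report, not Elif.

(c), (d)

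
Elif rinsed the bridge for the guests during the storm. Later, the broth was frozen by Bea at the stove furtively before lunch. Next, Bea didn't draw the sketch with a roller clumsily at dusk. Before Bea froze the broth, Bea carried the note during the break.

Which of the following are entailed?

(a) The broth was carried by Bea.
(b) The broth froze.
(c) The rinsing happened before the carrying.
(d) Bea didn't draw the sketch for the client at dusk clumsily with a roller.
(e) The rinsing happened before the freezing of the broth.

(b), (d), (e)

(a) Not entailed — Bea carried the note, not the broth; the broth belongs to the freezing event.
(b) Entailed — 'Bea froze the broth' is causative; it entails the inchoative 'the broth froze'.
(c) Not entailed — the narrative doesn't order the rinsing relative to the carrying.
(d) Entailed — under negation, adding a further restriction is entailed: if no such drawing event occurred, none occurred for the client either.
(e) Entailed — the narrative places the rinsing before the freezing.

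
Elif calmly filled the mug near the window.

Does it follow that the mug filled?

'Elif filled the mug' is the causative; it entails the inchoative 'the mug filled'.

yes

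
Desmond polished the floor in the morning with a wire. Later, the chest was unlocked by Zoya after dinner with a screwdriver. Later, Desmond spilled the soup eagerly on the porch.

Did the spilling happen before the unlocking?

The narrative orders the unlocking before the spilling.

no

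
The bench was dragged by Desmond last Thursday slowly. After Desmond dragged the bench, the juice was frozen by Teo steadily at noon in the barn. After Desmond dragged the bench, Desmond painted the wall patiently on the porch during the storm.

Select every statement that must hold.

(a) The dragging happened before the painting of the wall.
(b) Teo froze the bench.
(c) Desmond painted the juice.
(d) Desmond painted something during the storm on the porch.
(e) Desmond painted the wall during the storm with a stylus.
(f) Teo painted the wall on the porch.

(a) Entailed — the narrative places the dragging before the painting.
(b) Not entailed — Teo froze the juice, not the bench; the bench belongs to the dragging event.
(c) Not entailed — Desmond painted the wall, not the juice; the juice belongs to the freezing event.
(d) Entailed — this follows by dropping conjuncts from the painting event's description.
(e) Not entailed — 'with a stylus' adds information not in the original event.
(f) Not entailed — the passage has Desmond painting the wall, not Teo.

(a), (d)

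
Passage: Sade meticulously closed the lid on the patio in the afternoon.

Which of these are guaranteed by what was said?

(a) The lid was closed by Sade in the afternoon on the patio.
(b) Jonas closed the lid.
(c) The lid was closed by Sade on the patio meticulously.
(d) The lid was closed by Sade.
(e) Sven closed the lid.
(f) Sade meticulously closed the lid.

(a) Entailed — dropping 'meticulously' leaves a sub-description the original still satisfies.
(b) Not entailed — the passage has Sade closing the lid, not Jonas.
(c) Entailed — this follows by dropping conjuncts from the closing event's description.
(d) Entailed — dropping 'in the afternoon', 'on the patio', 'meticulously' leaves a sub-description the original still satisfies.
(e) Not entailed — the passage has Sade closing the lid, not Sven.
(f) Entailed — this follows by dropping conjuncts from the closing event's description.

(a), (c), (d), (f)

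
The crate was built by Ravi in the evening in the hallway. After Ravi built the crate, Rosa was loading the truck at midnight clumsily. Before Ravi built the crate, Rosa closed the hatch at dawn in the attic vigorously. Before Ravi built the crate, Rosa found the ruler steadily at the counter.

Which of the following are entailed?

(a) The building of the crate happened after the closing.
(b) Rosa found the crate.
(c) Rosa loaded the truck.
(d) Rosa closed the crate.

(a) Entailed — the narrative places the closing before the building.
(b) Not entailed — Rosa found the ruler, not the crate; the crate belongs to the building event.
(c) Not entailed — 'was loading' is progressive on an accomplishment; it does not entail the completed 'loaded'.
(d) Not entailed — Rosa closed the hatch, not the crate; the crate belongs to the building event.

(a)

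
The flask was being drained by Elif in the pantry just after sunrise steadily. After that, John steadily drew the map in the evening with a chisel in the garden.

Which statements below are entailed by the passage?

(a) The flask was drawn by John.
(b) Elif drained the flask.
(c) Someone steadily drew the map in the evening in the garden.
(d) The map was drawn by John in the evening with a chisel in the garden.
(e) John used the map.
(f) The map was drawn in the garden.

(c), (d), (f)

(a) Not entailed — John drew the map, not the flask; the flask belongs to the draining event.
(b) Not entailed — 'was draining' is progressive on an accomplishment; it does not entail the completed 'drained'.
(c) Entailed — every conjunct here is already in the original drawing event.
(d) Entailed — dropping 'steadily' leaves a sub-description the original still satisfies.
(e) Not entailed — the map is the patient, not an instrument — John used a chisel.
(f) Entailed — every conjunct here is already in the original drawing event.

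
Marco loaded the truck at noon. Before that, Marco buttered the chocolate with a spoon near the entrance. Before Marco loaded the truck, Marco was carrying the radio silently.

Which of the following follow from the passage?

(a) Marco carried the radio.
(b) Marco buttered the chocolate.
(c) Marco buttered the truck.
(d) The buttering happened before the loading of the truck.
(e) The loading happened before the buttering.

(a) Entailed — 'carry' is an activity; 'was carrying' entails that some carrying happened, so 'carried' holds.
(b) Entailed — this follows by dropping conjuncts from the buttering event's description.
(c) Not entailed — Marco buttered the chocolate, not the truck; the truck belongs to the loading event.
(d) Entailed — the narrative places the buttering before the loading.
(e) Not entailed — the narrative places the buttering before the loading, not after.

(a), (b), (d)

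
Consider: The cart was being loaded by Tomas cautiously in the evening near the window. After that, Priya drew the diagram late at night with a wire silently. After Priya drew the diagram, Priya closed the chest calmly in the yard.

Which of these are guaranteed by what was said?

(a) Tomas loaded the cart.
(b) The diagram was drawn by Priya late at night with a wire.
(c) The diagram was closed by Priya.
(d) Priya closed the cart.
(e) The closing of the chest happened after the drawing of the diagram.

(b), (e)

(a) Not entailed — 'was loading' is progressive on an accomplishment; it does not entail the completed 'loaded'.
(b) Entailed — dropping 'silently' leaves a sub-description the original still satisfies.
(c) Not entailed — Priya closed the chest, not the diagram; the diagram belongs to the drawing event.
(d) Not entailed — Priya closed the chest, not the cart; the cart belongs to the loading event.
(e) Entailed — the narrative places the drawing before the closing.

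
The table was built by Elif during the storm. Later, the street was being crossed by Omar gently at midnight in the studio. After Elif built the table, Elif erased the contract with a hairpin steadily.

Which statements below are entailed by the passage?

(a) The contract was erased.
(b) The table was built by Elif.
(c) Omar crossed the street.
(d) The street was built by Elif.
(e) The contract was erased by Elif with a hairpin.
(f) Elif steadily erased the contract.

(a), (b), (e), (f)

(a) Entailed — this follows by dropping conjuncts from the erasing event's description.
(b) Entailed — this follows by dropping conjuncts from the building event's description.
(c) Not entailed — 'was crossing' is progressive on an accomplishment; it does not entail the completed 'crossed'.
(d) Not entailed — Elif built the table, not the street; the street belongs to the crossing event.
(e) Entailed — dropping 'steadily' leaves a sub-description the original still satisfies.
(f) Entailed — this follows by dropping conjuncts from the erasing event's description.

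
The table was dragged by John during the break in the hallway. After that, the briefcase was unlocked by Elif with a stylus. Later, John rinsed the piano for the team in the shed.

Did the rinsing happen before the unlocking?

no

The narrative orders the unlocking before the rinsing.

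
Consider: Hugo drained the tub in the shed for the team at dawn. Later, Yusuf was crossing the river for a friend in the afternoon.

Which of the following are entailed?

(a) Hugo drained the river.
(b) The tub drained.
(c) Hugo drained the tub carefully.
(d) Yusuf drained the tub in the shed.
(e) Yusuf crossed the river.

(a) Not entailed — Hugo drained the tub, not the river; the river belongs to the crossing event.
(b) Entailed — 'Hugo drained the tub' is causative; it entails the inchoative 'the tub drained'.
(c) Not entailed — 'carefully' adds information not in the original event.
(d) Not entailed — the passage has Hugo draining the tub, not Yusuf.
(e) Not entailed — 'was crossing' is progressive on an accomplishment; it does not entail the completed 'crossed'.

(b)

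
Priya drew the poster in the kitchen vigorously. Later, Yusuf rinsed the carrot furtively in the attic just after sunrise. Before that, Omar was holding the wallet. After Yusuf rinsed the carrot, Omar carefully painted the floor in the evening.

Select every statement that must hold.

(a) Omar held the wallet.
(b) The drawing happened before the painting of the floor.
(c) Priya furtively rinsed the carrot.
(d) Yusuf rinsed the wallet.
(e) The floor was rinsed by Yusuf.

(a), (b)

(a) Entailed — 'hold' is an activity; 'was holding' entails that some holding happened, so 'held' holds.
(b) Entailed — the narrative places the drawing before the painting.
(c) Not entailed — the passage has Yusuf rinsing the carrot, not Priya.
(d) Not entailed — Yusuf rinsed the carrot, not the wallet; the wallet belongs to the holding event.
(e) Not entailed — Yusuf rinsed the carrot, not the floor; the floor belongs to the painting event.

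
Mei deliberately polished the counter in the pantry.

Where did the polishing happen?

in the pantry

'in the pantry' marks the location of the polishing event.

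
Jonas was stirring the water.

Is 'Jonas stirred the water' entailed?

'stir' is atelic; if Jonas was stirring the water, then Jonas stirred the water (for some time).

yes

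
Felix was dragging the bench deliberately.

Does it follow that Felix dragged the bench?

yes

'drag' is atelic; if Felix was dragging the bench, then Felix dragged the bench (for some time).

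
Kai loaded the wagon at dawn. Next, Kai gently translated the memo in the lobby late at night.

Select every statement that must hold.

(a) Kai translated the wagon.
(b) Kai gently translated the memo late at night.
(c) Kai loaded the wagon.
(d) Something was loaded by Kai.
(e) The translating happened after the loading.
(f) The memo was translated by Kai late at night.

(b), (c), (d), (e), (f)

(a) Not entailed — Kai translated the memo, not the wagon; the wagon belongs to the loading event.
(b) Entailed — the original entails any weakening of itself; this just drops 'in the lobby'.
(c) Entailed — this follows by dropping conjuncts from the loading event's description.
(d) Entailed — dropping 'at dawn' and generalizing the patient leaves a sub-description the original still satisfies.
(e) Entailed — the narrative places the loading before the translating.
(f) Entailed — dropping 'gently', 'in the lobby' leaves a sub-description the original still satisfies.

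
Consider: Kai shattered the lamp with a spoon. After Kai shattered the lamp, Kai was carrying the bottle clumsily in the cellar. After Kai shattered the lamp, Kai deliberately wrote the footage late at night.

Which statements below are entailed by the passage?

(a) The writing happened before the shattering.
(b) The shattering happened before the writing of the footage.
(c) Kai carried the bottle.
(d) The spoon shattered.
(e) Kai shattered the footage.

(b), (c)

(a) Not entailed — the narrative places the shattering before the writing, not after.
(b) Entailed — the narrative places the shattering before the writing.
(c) Entailed — 'carry' is an activity; 'was carrying' entails that some carrying happened, so 'carried' holds.
(d) Not entailed — the lamp is what shattered, not the spoon.
(e) Not entailed — Kai shattered the lamp, not the footage; the footage belongs to the writing event.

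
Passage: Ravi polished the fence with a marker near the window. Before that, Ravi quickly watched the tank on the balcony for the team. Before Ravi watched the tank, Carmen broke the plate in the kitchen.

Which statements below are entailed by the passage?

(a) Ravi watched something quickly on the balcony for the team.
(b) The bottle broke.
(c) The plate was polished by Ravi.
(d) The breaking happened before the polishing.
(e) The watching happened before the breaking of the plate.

(a) Entailed — this follows by dropping conjuncts from the watching event's description.
(b) Not entailed — the plate is what broke, not the bottle.
(c) Not entailed — Ravi polished the fence, not the plate; the plate belongs to the breaking event.
(d) Entailed — the narrative places the breaking before the polishing.
(e) Not entailed — the narrative places the breaking before the watching, not after.

(a), (d)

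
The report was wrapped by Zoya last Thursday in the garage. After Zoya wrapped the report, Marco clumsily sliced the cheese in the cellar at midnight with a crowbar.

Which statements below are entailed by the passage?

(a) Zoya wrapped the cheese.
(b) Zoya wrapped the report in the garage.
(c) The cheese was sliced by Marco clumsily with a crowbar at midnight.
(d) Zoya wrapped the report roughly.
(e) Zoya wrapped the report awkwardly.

(b), (c)

(a) Not entailed — Zoya wrapped the report, not the cheese; the cheese belongs to the slicing event.
(b) Entailed — dropping 'last Thursday' leaves a sub-description the original still satisfies.
(c) Entailed — the original entails any weakening of itself; this just drops 'in the cellar'.
(d) Not entailed — 'roughly' adds information not in the original event.
(e) Not entailed — 'awkwardly' adds information not in the original event.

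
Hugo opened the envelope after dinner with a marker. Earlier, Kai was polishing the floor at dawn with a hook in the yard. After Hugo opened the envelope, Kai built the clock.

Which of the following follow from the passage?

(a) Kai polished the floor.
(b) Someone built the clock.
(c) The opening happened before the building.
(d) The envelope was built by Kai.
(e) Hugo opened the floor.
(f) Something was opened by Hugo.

(a) Entailed — 'polish' is an activity; 'was polishing' entails that some polishing happened, so 'polished' holds.
(b) Entailed — every conjunct here is already in the original building event.
(c) Entailed — the narrative places the opening before the building.
(d) Not entailed — Kai built the clock, not the envelope; the envelope belongs to the opening event.
(e) Not entailed — Hugo opened the envelope, not the floor; the floor belongs to the polishing event.
(f) Entailed — the original entails any weakening of itself; this just drops 'after dinner', 'with a marker' and generalizes the patient.

(a), (b), (c), (f)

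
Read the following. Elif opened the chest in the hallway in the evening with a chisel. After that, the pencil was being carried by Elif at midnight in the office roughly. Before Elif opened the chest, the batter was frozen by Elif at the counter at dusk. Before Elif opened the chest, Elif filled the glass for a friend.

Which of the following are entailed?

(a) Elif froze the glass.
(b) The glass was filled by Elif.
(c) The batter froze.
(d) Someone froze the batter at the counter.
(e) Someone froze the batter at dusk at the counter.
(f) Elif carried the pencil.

(b), (c), (d), (e), (f)

(a) Not entailed — Elif froze the batter, not the glass; the glass belongs to the filling event.
(b) Entailed — every conjunct here is already in the original filling event.
(c) Entailed — 'Elif froze the batter' is causative; it entails the inchoative 'the batter froze'.
(d) Entailed — dropping 'at dusk' and generalizing the agent leaves a sub-description the original still satisfies.
(e) Entailed — this follows by dropping conjuncts from the freezing event's description.
(f) Entailed — 'carry' is an activity; 'was carrying' entails that some carrying happened, so 'carried' holds.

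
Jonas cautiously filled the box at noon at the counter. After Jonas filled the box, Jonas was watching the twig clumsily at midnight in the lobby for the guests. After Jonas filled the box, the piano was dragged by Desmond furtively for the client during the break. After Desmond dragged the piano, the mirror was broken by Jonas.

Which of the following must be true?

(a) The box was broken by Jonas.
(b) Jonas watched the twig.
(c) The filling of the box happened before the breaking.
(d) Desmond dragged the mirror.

(a) Not entailed — Jonas broke the mirror, not the box; the box belongs to the filling event.
(b) Entailed — 'watch' is an activity; 'was watching' entails that some watching happened, so 'watched' holds.
(c) Entailed — the narrative places the filling before the breaking.
(d) Not entailed — Desmond dragged the piano, not the mirror; the mirror belongs to the breaking event.

(b), (c)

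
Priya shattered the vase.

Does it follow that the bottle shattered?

no

Nothing is said about any bottle; only the vase is affected.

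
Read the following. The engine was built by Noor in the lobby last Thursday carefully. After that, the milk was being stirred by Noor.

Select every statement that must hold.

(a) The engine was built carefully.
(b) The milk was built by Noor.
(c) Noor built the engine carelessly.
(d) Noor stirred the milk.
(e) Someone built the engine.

(a), (d), (e)

(a) Entailed — every conjunct here is already in the original building event.
(b) Not entailed — Noor built the engine, not the milk; the milk belongs to the stirring event.
(c) Not entailed — 'carelessly' adds a manner not in (and inconsistent with) the original.
(d) Entailed — 'stir' is an activity; 'was stirring' entails that some stirring happened, so 'stirred' holds.
(e) Entailed — this follows by dropping conjuncts from the building event's description.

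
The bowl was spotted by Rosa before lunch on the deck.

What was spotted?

the bowl

'the bowl' marks the patient of the spotting event.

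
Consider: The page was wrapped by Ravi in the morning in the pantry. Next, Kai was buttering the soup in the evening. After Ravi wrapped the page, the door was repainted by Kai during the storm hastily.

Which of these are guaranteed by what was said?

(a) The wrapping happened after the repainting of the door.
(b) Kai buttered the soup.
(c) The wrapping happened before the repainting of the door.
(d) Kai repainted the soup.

(c)

(a) Not entailed — the narrative places the wrapping before the repainting, not after.
(b) Not entailed — 'was buttering' is progressive on an accomplishment; it does not entail the completed 'buttered'.
(c) Entailed — the narrative places the wrapping before the repainting.
(d) Not entailed — Kai repainted the door, not the soup; the soup belongs to the buttering event.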